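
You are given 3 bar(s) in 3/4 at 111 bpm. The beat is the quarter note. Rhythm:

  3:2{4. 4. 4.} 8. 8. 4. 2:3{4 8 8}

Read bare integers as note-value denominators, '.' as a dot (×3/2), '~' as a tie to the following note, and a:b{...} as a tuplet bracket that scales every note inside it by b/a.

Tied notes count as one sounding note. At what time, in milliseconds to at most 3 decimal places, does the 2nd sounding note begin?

1. 0.0ms @ 0 + 540.541ms (1)
2. 540.541ms @ 1 + 540.541ms (1)
3. 1081.081ms @ 2 + 540.541ms (1)
4. 1621.622ms @ 3 + 405.405ms (3/4)
5. 2027.027ms @ 15/4 + 405.405ms (3/4)
6. 2432.432ms @ 9/2 + 810.811ms (3/2)
7. 3243.243ms @ 6 + 810.811ms (3/2)
8. 4054.054ms @ 15/2 + 405.405ms (3/4)
9. 4459.459ms @ 33/4 + 405.405ms (3/4)

note 2 onset = 1b = 540.541ms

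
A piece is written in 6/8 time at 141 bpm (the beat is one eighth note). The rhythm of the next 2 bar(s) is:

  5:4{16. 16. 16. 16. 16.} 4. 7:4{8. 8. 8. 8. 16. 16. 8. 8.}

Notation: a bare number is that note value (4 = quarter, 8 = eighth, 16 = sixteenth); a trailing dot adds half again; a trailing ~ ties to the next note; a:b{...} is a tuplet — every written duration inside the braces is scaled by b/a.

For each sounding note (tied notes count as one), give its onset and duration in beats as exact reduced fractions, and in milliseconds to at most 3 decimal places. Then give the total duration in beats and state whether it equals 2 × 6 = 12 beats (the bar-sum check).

1) 0.0ms=0b +255.319ms=3/5b
2) 255.319ms=3/5b +255.319ms=3/5b
3) 510.638ms=6/5b +255.319ms=3/5b
4) 765.957ms=9/5b +255.319ms=3/5b
5) 1021.277ms=12/5b +255.319ms=3/5b
6) 1276.596ms=3b +1276.596ms=3b
7) 2553.191ms=6b +364.742ms=6/7b
8) 2917.933ms=48/7b +364.742ms=6/7b
9) 3282.675ms=54/7b +364.742ms=6/7b
10) 3647.416ms=60/7b +364.742ms=6/7b
11) 4012.158ms=66/7b +182.371ms=3/7b
12) 4194.529ms=69/7b +182.371ms=3/7b
13) 4376.9ms=72/7b +364.742ms=6/7b
14) 4741.641ms=78/7b +364.742ms=6/7b
Σ=12b of 12 (141bpm 6/8) — PASS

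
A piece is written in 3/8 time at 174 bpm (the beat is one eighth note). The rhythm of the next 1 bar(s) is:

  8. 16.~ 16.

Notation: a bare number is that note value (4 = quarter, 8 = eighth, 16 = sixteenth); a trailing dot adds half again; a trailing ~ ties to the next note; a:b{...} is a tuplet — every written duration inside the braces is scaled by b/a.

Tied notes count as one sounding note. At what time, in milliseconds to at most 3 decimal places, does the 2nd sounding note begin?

note 2 onset = 3/2b = 517.241ms

1. 0.0ms @ 0 + 517.241ms (3/2)
2. 517.241ms @ 3/2 + 517.241ms (3/2)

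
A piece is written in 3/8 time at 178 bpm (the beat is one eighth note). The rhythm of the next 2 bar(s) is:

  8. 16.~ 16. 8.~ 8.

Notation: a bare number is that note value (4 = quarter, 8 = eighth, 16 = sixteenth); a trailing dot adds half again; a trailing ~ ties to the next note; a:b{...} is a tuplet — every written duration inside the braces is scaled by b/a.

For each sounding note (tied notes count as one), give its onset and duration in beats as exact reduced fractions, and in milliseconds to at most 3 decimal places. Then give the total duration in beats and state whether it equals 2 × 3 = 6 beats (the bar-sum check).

1) 0.0ms=0b +505.618ms=3/2b
2) 505.618ms=3/2b +505.618ms=3/2b
3) 1011.236ms=3b +1011.236ms=3b
Σ=6b of 6 (178bpm 3/8) — PASS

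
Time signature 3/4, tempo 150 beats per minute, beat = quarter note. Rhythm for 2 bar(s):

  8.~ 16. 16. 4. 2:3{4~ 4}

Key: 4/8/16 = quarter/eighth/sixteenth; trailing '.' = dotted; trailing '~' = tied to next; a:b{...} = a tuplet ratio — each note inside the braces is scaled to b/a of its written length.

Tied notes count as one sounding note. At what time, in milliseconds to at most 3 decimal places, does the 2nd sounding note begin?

note 2 onset = 9/8b = 450.0ms

1. 0.0ms @ 0 + 450.0ms (9/8)
2. 450.0ms @ 9/8 + 150.0ms (3/8)
3. 600.0ms @ 3/2 + 600.0ms (3/2)
4. 1200.0ms @ 3 + 1200.0ms (3)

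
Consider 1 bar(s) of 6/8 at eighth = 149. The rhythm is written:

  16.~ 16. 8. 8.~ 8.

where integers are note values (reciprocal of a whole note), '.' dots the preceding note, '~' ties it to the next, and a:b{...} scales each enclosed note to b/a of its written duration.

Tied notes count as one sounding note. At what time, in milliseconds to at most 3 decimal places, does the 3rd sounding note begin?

1. 0.0ms @ 0 + 604.027ms (3/2)
2. 604.027ms @ 3/2 + 604.027ms (3/2)
3. 1208.054ms @ 3 + 1208.054ms (3)

note 3 onset = 3b = 1208.054ms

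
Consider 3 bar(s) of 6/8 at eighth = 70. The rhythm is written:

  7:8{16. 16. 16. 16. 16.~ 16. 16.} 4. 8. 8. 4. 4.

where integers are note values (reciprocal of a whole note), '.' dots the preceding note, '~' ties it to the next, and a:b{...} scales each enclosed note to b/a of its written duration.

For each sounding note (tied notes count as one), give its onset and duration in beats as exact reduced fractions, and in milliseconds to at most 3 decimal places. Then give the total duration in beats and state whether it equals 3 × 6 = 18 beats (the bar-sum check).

1) 0.0ms=0b +734.694ms=6/7b
2) 734.694ms=6/7b +734.694ms=6/7b
3) 1469.388ms=12/7b +734.694ms=6/7b
4) 2204.082ms=18/7b +734.694ms=6/7b
5) 2938.776ms=24/7b +1469.388ms=12/7b
6) 4408.163ms=36/7b +734.694ms=6/7b
7) 5142.857ms=6b +2571.429ms=3b
8) 7714.286ms=9b +1285.714ms=3/2b
9) 9000.0ms=21/2b +1285.714ms=3/2b
10) 10285.714ms=12b +2571.429ms=3b
11) 12857.143ms=15b +2571.429ms=3b
Σ=18b of 18 (70bpm 6/8) — PASS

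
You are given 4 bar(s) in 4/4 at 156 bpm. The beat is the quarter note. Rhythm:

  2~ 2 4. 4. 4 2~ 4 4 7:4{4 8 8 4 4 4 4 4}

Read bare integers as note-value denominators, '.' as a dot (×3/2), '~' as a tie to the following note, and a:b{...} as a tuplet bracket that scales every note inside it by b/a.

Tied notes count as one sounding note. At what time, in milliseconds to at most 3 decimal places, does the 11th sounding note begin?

1. 0.0ms @ 0 + 1538.462ms (4)
2. 1538.462ms @ 4 + 576.923ms (3/2)
3. 2115.385ms @ 11/2 + 576.923ms (3/2)
4. 2692.308ms @ 7 + 384.615ms (1)
5. 3076.923ms @ 8 + 1153.846ms (3)
6. 4230.769ms @ 11 + 384.615ms (1)
7. 4615.385ms @ 12 + 219.78ms (4/7)
8. 4835.165ms @ 88/7 + 109.89ms (2/7)
9. 4945.055ms @ 90/7 + 109.89ms (2/7)
10. 5054.945ms @ 92/7 + 219.78ms (4/7)
11. 5274.725ms @ 96/7 + 219.78ms (4/7)
12. 5494.505ms @ 100/7 + 219.78ms (4/7)
13. 5714.286ms @ 104/7 + 219.78ms (4/7)
14. 5934.066ms @ 108/7 + 219.78ms (4/7)

note 11 onset = 96/7b = 5274.725ms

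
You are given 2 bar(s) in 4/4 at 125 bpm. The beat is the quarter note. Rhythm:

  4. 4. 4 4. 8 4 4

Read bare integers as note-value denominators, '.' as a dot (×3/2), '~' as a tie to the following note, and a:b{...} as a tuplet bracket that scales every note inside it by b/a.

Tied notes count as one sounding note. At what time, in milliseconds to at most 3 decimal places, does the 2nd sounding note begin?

1. 0.0ms @ 0 + 720.0ms (3/2)
2. 720.0ms @ 3/2 + 720.0ms (3/2)
3. 1440.0ms @ 3 + 480.0ms (1)
4. 1920.0ms @ 4 + 720.0ms (3/2)
5. 2640.0ms @ 11/2 + 240.0ms (1/2)
6. 2880.0ms @ 6 + 480.0ms (1)
7. 3360.0ms @ 7 + 480.0ms (1)

note 2 onset = 3/2b = 720.0ms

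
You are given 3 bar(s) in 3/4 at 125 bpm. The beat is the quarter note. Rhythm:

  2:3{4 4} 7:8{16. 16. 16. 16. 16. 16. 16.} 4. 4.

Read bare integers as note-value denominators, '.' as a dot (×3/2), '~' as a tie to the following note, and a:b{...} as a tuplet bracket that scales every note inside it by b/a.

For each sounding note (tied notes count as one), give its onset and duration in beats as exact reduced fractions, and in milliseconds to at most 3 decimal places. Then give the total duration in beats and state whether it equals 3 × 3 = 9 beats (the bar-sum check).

1) 0.0ms=0b +720.0ms=3/2b
2) 720.0ms=3/2b +720.0ms=3/2b
3) 1440.0ms=3b +205.714ms=3/7b
4) 1645.714ms=24/7b +205.714ms=3/7b
5) 1851.429ms=27/7b +205.714ms=3/7b
6) 2057.143ms=30/7b +205.714ms=3/7b
7) 2262.857ms=33/7b +205.714ms=3/7b
8) 2468.571ms=36/7b +205.714ms=3/7b
9) 2674.286ms=39/7b +205.714ms=3/7b
10) 2880.0ms=6b +720.0ms=3/2b
11) 3600.0ms=15/2b +720.0ms=3/2b
Σ=9b of 9 (125bpm 3/4) — PASS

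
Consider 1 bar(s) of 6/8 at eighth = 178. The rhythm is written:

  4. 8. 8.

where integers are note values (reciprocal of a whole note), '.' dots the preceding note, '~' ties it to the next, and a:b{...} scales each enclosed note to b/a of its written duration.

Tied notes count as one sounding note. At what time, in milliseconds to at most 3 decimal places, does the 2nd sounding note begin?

note 2 onset = 3b = 1011.236ms

1. 0.0ms @ 0 + 1011.236ms (3)
2. 1011.236ms @ 3 + 505.618ms (3/2)
3. 1516.854ms @ 9/2 + 505.618ms (3/2)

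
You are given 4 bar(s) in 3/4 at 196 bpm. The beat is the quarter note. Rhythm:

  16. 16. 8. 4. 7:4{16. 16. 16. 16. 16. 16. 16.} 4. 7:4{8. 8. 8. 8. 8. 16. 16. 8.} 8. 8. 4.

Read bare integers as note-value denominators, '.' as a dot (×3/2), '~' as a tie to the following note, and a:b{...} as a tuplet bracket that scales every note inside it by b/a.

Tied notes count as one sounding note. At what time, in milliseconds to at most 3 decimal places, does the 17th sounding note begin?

note 17 onset = 54/7b = 2361.516ms

1. 0.0ms @ 0 + 114.796ms (3/8)
2. 114.796ms @ 3/8 + 114.796ms (3/8)
3. 229.592ms @ 3/4 + 229.592ms (3/4)
4. 459.184ms @ 3/2 + 459.184ms (3/2)
5. 918.367ms @ 3 + 65.598ms (3/14)
6. 983.965ms @ 45/14 + 65.598ms (3/14)
7. 1049.563ms @ 24/7 + 65.598ms (3/14)
8. 1115.16ms @ 51/14 + 65.598ms (3/14)
9. 1180.758ms @ 27/7 + 65.598ms (3/14)
10. 1246.356ms @ 57/14 + 65.598ms (3/14)
11. 1311.953ms @ 30/7 + 65.598ms (3/14)
12. 1377.551ms @ 9/2 + 459.184ms (3/2)
13. 1836.735ms @ 6 + 131.195ms (3/7)
14. 1967.93ms @ 45/7 + 131.195ms (3/7)
15. 2099.125ms @ 48/7 + 131.195ms (3/7)
16. 2230.321ms @ 51/7 + 131.195ms (3/7)
17. 2361.516ms @ 54/7 + 131.195ms (3/7)
18. 2492.711ms @ 57/7 + 65.598ms (3/14)
19. 2558.309ms @ 117/14 + 65.598ms (3/14)
20. 2623.907ms @ 60/7 + 131.195ms (3/7)
21. 2755.102ms @ 9 + 229.592ms (3/4)
22. 2984.694ms @ 39/4 + 229.592ms (3/4)
23. 3214.286ms @ 21/2 + 459.184ms (3/2)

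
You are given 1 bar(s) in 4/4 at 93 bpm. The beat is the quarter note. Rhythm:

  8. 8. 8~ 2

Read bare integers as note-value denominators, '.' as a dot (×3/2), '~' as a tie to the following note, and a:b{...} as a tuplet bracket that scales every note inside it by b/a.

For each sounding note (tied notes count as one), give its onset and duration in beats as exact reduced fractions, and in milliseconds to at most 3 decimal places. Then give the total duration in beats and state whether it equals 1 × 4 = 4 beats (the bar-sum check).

1) 0.0ms=0b +483.871ms=3/4b
2) 483.871ms=3/4b +483.871ms=3/4b
3) 967.742ms=3/2b +1612.903ms=5/2b
Σ=4b of 4 (93bpm 4/4) — PASS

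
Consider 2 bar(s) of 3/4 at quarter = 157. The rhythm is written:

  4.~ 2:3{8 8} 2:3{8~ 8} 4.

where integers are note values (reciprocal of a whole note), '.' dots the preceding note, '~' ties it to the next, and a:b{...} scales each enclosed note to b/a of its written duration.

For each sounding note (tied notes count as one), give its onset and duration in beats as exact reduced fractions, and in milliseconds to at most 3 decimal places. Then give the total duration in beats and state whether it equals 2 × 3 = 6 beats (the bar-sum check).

1) 0.0ms=0b +859.873ms=9/4b
2) 859.873ms=9/4b +286.624ms=3/4b
3) 1146.497ms=3b +573.248ms=3/2b
4) 1719.745ms=9/2b +573.248ms=3/2b
Σ=6b of 6 (157bpm 3/4) — PASS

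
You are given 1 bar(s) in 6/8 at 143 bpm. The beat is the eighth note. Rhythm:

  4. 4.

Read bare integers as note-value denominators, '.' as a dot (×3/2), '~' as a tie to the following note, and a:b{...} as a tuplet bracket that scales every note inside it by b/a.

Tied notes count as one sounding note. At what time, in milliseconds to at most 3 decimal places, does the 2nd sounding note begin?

note 2 onset = 3b = 1258.741ms

1. 0.0ms @ 0 + 1258.741ms (3)
2. 1258.741ms @ 3 + 1258.741ms (3)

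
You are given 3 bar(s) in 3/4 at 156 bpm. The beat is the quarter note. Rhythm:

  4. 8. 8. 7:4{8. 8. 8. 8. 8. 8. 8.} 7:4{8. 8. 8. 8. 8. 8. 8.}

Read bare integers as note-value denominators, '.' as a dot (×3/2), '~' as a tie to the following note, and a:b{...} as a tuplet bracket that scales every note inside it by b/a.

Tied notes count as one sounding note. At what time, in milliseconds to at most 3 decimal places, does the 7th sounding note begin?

1. 0.0ms @ 0 + 576.923ms (3/2)
2. 576.923ms @ 3/2 + 288.462ms (3/4)
3. 865.385ms @ 9/4 + 288.462ms (3/4)
4. 1153.846ms @ 3 + 164.835ms (3/7)
5. 1318.681ms @ 24/7 + 164.835ms (3/7)
6. 1483.516ms @ 27/7 + 164.835ms (3/7)
7. 1648.352ms @ 30/7 + 164.835ms (3/7)
8. 1813.187ms @ 33/7 + 164.835ms (3/7)
9. 1978.022ms @ 36/7 + 164.835ms (3/7)
10. 2142.857ms @ 39/7 + 164.835ms (3/7)
11. 2307.692ms @ 6 + 164.835ms (3/7)
12. 2472.527ms @ 45/7 + 164.835ms (3/7)
13. 2637.363ms @ 48/7 + 164.835ms (3/7)
14. 2802.198ms @ 51/7 + 164.835ms (3/7)
15. 2967.033ms @ 54/7 + 164.835ms (3/7)
16. 3131.868ms @ 57/7 + 164.835ms (3/7)
17. 3296.703ms @ 60/7 + 164.835ms (3/7)

note 7 onset = 30/7b = 1648.352ms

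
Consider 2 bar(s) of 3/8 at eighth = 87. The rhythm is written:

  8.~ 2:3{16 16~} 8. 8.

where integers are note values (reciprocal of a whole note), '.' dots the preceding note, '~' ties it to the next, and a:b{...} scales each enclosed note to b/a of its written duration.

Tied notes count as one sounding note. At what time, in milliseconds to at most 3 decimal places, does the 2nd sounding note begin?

1. 0.0ms @ 0 + 1551.724ms (9/4)
2. 1551.724ms @ 9/4 + 1551.724ms (9/4)
3. 3103.448ms @ 9/2 + 1034.483ms (3/2)

note 2 onset = 9/4b = 1551.724ms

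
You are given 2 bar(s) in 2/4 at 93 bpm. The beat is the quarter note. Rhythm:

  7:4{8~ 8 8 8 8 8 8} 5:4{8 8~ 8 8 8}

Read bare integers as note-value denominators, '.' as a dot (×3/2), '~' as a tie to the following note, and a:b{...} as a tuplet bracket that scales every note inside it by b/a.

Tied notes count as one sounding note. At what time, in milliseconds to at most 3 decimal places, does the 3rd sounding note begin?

1. 0.0ms @ 0 + 368.664ms (4/7)
2. 368.664ms @ 4/7 + 184.332ms (2/7)
3. 552.995ms @ 6/7 + 184.332ms (2/7)
4. 737.327ms @ 8/7 + 184.332ms (2/7)
5. 921.659ms @ 10/7 + 184.332ms (2/7)
6. 1105.991ms @ 12/7 + 184.332ms (2/7)
7. 1290.323ms @ 2 + 258.065ms (2/5)
8. 1548.387ms @ 12/5 + 516.129ms (4/5)
9. 2064.516ms @ 16/5 + 258.065ms (2/5)
10. 2322.581ms @ 18/5 + 258.065ms (2/5)

note 3 onset = 6/7b = 552.995ms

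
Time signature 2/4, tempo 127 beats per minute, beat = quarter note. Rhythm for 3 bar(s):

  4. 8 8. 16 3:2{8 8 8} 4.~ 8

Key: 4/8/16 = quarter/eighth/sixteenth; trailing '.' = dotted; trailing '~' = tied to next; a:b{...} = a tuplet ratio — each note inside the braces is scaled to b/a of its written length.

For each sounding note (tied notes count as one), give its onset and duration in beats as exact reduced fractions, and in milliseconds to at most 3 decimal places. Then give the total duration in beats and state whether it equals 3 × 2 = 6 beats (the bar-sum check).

1) 0.0ms=0b +708.661ms=3/2b
2) 708.661ms=3/2b +236.22ms=1/2b
3) 944.882ms=2b +354.331ms=3/4b
4) 1299.213ms=11/4b +118.11ms=1/4b
5) 1417.323ms=3b +157.48ms=1/3b
6) 1574.803ms=10/3b +157.48ms=1/3b
7) 1732.283ms=11/3b +157.48ms=1/3b
8) 1889.764ms=4b +944.882ms=2b
Σ=6b of 6 (127bpm 2/4) — PASS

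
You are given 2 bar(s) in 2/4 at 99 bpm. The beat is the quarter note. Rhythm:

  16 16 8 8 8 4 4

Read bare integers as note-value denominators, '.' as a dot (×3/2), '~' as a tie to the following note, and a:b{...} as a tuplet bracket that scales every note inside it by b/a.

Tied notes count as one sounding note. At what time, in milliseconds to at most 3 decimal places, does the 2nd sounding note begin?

note 2 onset = 1/4b = 151.515ms

1. 0.0ms @ 0 + 151.515ms (1/4)
2. 151.515ms @ 1/4 + 151.515ms (1/4)
3. 303.03ms @ 1/2 + 303.03ms (1/2)
4. 606.061ms @ 1 + 303.03ms (1/2)
5. 909.091ms @ 3/2 + 303.03ms (1/2)
6. 1212.121ms @ 2 + 606.061ms (1)
7. 1818.182ms @ 3 + 606.061ms (1)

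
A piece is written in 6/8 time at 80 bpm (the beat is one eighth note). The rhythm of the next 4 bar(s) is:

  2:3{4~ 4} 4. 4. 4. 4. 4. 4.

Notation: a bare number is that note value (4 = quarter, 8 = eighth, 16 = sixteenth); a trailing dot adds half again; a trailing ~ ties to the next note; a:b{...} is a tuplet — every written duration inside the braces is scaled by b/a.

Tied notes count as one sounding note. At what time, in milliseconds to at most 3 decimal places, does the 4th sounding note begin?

note 4 onset = 12b = 9000.0ms

1. 0.0ms @ 0 + 4500.0ms (6)
2. 4500.0ms @ 6 + 2250.0ms (3)
3. 6750.0ms @ 9 + 2250.0ms (3)
4. 9000.0ms @ 12 + 2250.0ms (3)
5. 11250.0ms @ 15 + 2250.0ms (3)
6. 13500.0ms @ 18 + 2250.0ms (3)
7. 15750.0ms @ 21 + 2250.0ms (3)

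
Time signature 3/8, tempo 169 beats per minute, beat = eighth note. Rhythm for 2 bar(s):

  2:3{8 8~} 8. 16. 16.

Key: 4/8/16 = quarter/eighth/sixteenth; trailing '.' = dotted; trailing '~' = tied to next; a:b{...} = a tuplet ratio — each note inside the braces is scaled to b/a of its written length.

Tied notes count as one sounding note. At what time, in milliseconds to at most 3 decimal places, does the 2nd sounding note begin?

1. 0.0ms @ 0 + 532.544ms (3/2)
2. 532.544ms @ 3/2 + 1065.089ms (3)
3. 1597.633ms @ 9/2 + 266.272ms (3/4)
4. 1863.905ms @ 21/4 + 266.272ms (3/4)

note 2 onset = 3/2b = 532.544ms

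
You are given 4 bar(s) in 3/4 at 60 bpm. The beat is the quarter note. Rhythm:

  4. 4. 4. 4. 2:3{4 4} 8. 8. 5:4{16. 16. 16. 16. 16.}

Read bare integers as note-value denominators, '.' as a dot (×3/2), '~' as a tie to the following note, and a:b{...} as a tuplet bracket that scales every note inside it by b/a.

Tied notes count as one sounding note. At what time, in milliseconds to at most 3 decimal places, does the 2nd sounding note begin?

1. 0.0ms @ 0 + 1500.0ms (3/2)
2. 1500.0ms @ 3/2 + 1500.0ms (3/2)
3. 3000.0ms @ 3 + 1500.0ms (3/2)
4. 4500.0ms @ 9/2 + 1500.0ms (3/2)
5. 6000.0ms @ 6 + 1500.0ms (3/2)
6. 7500.0ms @ 15/2 + 1500.0ms (3/2)
7. 9000.0ms @ 9 + 750.0ms (3/4)
8. 9750.0ms @ 39/4 + 750.0ms (3/4)
9. 10500.0ms @ 21/2 + 300.0ms (3/10)
10. 10800.0ms @ 54/5 + 300.0ms (3/10)
11. 11100.0ms @ 111/10 + 300.0ms (3/10)
12. 11400.0ms @ 57/5 + 300.0ms (3/10)
13. 11700.0ms @ 117/10 + 300.0ms (3/10)

note 2 onset = 3/2b = 1500.0ms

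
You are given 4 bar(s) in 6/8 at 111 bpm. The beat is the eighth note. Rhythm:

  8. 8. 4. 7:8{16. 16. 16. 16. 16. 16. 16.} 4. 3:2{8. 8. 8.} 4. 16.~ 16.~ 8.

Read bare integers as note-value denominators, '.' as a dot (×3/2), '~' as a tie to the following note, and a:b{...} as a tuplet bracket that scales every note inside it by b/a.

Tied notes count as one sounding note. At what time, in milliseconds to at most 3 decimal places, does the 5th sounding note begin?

note 5 onset = 48/7b = 3706.564ms

1. 0.0ms @ 0 + 810.811ms (3/2)
2. 810.811ms @ 3/2 + 810.811ms (3/2)
3. 1621.622ms @ 3 + 1621.622ms (3)
4. 3243.243ms @ 6 + 463.32ms (6/7)
5. 3706.564ms @ 48/7 + 463.32ms (6/7)
6. 4169.884ms @ 54/7 + 463.32ms (6/7)
7. 4633.205ms @ 60/7 + 463.32ms (6/7)
8. 5096.525ms @ 66/7 + 463.32ms (6/7)
9. 5559.846ms @ 72/7 + 463.32ms (6/7)
10. 6023.166ms @ 78/7 + 463.32ms (6/7)
11. 6486.486ms @ 12 + 1621.622ms (3)
12. 8108.108ms @ 15 + 540.541ms (1)
13. 8648.649ms @ 16 + 540.541ms (1)
14. 9189.189ms @ 17 + 540.541ms (1)
15. 9729.73ms @ 18 + 1621.622ms (3)
16. 11351.351ms @ 21 + 1621.622ms (3)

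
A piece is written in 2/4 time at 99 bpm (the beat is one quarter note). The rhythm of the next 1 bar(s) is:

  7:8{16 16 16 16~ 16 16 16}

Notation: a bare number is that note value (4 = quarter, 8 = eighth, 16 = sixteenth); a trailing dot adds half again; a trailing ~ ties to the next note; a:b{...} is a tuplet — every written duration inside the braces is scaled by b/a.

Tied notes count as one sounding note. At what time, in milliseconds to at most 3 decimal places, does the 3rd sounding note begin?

1. 0.0ms @ 0 + 173.16ms (2/7)
2. 173.16ms @ 2/7 + 173.16ms (2/7)
3. 346.32ms @ 4/7 + 173.16ms (2/7)
4. 519.481ms @ 6/7 + 346.32ms (4/7)
5. 865.801ms @ 10/7 + 173.16ms (2/7)
6. 1038.961ms @ 12/7 + 173.16ms (2/7)

note 3 onset = 4/7b = 346.32ms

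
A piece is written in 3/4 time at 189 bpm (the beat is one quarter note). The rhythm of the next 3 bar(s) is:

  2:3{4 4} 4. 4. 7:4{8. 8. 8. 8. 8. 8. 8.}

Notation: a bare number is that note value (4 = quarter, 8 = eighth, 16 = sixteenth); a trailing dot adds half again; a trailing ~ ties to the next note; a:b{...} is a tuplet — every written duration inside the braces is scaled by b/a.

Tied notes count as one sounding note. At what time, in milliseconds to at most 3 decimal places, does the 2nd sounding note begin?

note 2 onset = 3/2b = 476.19ms

1. 0.0ms @ 0 + 476.19ms (3/2)
2. 476.19ms @ 3/2 + 476.19ms (3/2)
3. 952.381ms @ 3 + 476.19ms (3/2)
4. 1428.571ms @ 9/2 + 476.19ms (3/2)
5. 1904.762ms @ 6 + 136.054ms (3/7)
6. 2040.816ms @ 45/7 + 136.054ms (3/7)
7. 2176.871ms @ 48/7 + 136.054ms (3/7)
8. 2312.925ms @ 51/7 + 136.054ms (3/7)
9. 2448.98ms @ 54/7 + 136.054ms (3/7)
10. 2585.034ms @ 57/7 + 136.054ms (3/7)
11. 2721.088ms @ 60/7 + 136.054ms (3/7)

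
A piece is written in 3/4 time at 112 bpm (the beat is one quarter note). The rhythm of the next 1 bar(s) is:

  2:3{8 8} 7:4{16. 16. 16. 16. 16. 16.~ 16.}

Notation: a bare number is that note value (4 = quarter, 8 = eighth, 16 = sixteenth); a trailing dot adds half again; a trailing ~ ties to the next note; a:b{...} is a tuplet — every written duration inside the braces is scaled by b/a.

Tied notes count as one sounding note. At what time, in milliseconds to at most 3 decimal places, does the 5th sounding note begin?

note 5 onset = 27/14b = 1033.163ms

1. 0.0ms @ 0 + 401.786ms (3/4)
2. 401.786ms @ 3/4 + 401.786ms (3/4)
3. 803.571ms @ 3/2 + 114.796ms (3/14)
4. 918.367ms @ 12/7 + 114.796ms (3/14)
5. 1033.163ms @ 27/14 + 114.796ms (3/14)
6. 1147.959ms @ 15/7 + 114.796ms (3/14)
7. 1262.755ms @ 33/14 + 114.796ms (3/14)
8. 1377.551ms @ 18/7 + 229.592ms (3/7)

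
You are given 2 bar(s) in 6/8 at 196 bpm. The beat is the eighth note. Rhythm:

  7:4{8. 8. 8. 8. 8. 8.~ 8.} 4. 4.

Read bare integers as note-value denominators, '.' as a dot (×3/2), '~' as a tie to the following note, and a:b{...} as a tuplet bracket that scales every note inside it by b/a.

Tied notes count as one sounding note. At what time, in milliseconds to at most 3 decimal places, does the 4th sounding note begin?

note 4 onset = 18/7b = 787.172ms

1. 0.0ms @ 0 + 262.391ms (6/7)
2. 262.391ms @ 6/7 + 262.391ms (6/7)
3. 524.781ms @ 12/7 + 262.391ms (6/7)
4. 787.172ms @ 18/7 + 262.391ms (6/7)
5. 1049.563ms @ 24/7 + 262.391ms (6/7)
6. 1311.953ms @ 30/7 + 524.781ms (12/7)
7. 1836.735ms @ 6 + 918.367ms (3)
8. 2755.102ms @ 9 + 918.367ms (3)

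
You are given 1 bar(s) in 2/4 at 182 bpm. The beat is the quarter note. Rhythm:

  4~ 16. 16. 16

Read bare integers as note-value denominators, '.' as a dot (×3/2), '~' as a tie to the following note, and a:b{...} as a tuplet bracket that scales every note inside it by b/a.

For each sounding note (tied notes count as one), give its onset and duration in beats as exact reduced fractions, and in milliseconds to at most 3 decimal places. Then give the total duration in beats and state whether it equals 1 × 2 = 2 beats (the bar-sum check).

1) 0.0ms=0b +453.297ms=11/8b
2) 453.297ms=11/8b +123.626ms=3/8b
3) 576.923ms=7/4b +82.418ms=1/4b
Σ=2b of 2 (182bpm 2/4) — PASS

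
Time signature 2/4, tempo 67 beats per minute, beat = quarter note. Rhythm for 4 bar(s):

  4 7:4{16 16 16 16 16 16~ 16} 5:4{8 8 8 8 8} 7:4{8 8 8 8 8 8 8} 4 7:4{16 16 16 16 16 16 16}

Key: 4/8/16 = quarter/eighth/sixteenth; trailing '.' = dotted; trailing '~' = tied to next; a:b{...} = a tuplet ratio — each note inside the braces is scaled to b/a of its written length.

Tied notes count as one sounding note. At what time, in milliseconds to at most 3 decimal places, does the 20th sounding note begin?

note 20 onset = 6b = 5373.134ms

1. 0.0ms @ 0 + 895.522ms (1)
2. 895.522ms @ 1 + 127.932ms (1/7)
3. 1023.454ms @ 8/7 + 127.932ms (1/7)
4. 1151.386ms @ 9/7 + 127.932ms (1/7)
5. 1279.318ms @ 10/7 + 127.932ms (1/7)
6. 1407.249ms @ 11/7 + 127.932ms (1/7)
7. 1535.181ms @ 12/7 + 255.864ms (2/7)
8. 1791.045ms @ 2 + 358.209ms (2/5)
9. 2149.254ms @ 12/5 + 358.209ms (2/5)
10. 2507.463ms @ 14/5 + 358.209ms (2/5)
11. 2865.672ms @ 16/5 + 358.209ms (2/5)
12. 3223.881ms @ 18/5 + 358.209ms (2/5)
13. 3582.09ms @ 4 + 255.864ms (2/7)
14. 3837.953ms @ 30/7 + 255.864ms (2/7)
15. 4093.817ms @ 32/7 + 255.864ms (2/7)
16. 4349.68ms @ 34/7 + 255.864ms (2/7)
17. 4605.544ms @ 36/7 + 255.864ms (2/7)
18. 4861.407ms @ 38/7 + 255.864ms (2/7)
19. 5117.271ms @ 40/7 + 255.864ms (2/7)
20. 5373.134ms @ 6 + 895.522ms (1)
21. 6268.657ms @ 7 + 127.932ms (1/7)
22. 6396.588ms @ 50/7 + 127.932ms (1/7)
23. 6524.52ms @ 51/7 + 127.932ms (1/7)
24. 6652.452ms @ 52/7 + 127.932ms (1/7)
25. 6780.384ms @ 53/7 + 127.932ms (1/7)
26. 6908.316ms @ 54/7 + 127.932ms (1/7)
27. 7036.247ms @ 55/7 + 127.932ms (1/7)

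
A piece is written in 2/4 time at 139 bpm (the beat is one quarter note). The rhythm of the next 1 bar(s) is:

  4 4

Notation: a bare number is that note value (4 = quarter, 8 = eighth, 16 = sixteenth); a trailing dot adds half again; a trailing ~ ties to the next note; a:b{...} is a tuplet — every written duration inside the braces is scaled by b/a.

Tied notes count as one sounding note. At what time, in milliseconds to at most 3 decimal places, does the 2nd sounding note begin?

note 2 onset = 1b = 431.655ms

1. 0.0ms @ 0 + 431.655ms (1)
2. 431.655ms @ 1 + 431.655ms (1)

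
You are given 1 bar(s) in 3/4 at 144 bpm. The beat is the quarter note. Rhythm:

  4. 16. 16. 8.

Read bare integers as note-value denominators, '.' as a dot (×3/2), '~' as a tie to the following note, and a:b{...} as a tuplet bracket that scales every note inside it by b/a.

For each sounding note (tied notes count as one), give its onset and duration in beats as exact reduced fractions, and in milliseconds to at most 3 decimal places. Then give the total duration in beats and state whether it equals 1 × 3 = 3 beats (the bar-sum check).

1) 0.0ms=0b +625.0ms=3/2b
2) 625.0ms=3/2b +156.25ms=3/8b
3) 781.25ms=15/8b +156.25ms=3/8b
4) 937.5ms=9/4b +312.5ms=3/4b
Σ=3b of 3 (144bpm 3/4) — PASS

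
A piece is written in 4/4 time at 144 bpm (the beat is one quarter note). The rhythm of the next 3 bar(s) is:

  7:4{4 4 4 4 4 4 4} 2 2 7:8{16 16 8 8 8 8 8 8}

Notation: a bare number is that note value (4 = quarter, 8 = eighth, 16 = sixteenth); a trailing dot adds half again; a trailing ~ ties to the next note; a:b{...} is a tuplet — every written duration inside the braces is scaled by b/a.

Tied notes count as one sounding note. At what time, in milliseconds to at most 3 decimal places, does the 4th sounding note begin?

1. 0.0ms @ 0 + 238.095ms (4/7)
2. 238.095ms @ 4/7 + 238.095ms (4/7)
3. 476.19ms @ 8/7 + 238.095ms (4/7)
4. 714.286ms @ 12/7 + 238.095ms (4/7)
5. 952.381ms @ 16/7 + 238.095ms (4/7)
6. 1190.476ms @ 20/7 + 238.095ms (4/7)
7. 1428.571ms @ 24/7 + 238.095ms (4/7)
8. 1666.667ms @ 4 + 833.333ms (2)
9. 2500.0ms @ 6 + 833.333ms (2)
10. 3333.333ms @ 8 + 119.048ms (2/7)
11. 3452.381ms @ 58/7 + 119.048ms (2/7)
12. 3571.429ms @ 60/7 + 238.095ms (4/7)
13. 3809.524ms @ 64/7 + 238.095ms (4/7)
14. 4047.619ms @ 68/7 + 238.095ms (4/7)
15. 4285.714ms @ 72/7 + 238.095ms (4/7)
16. 4523.81ms @ 76/7 + 238.095ms (4/7)
17. 4761.905ms @ 80/7 + 238.095ms (4/7)

note 4 onset = 12/7b = 714.286ms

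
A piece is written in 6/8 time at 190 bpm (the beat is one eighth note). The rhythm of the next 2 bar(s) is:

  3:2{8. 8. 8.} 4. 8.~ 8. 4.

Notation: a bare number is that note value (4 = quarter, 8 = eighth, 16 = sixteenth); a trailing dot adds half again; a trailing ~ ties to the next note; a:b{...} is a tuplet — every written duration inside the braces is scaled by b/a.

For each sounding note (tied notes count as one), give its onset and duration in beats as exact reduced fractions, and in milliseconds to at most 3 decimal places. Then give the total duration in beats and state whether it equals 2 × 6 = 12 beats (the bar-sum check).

1) 0.0ms=0b +315.789ms=1b
2) 315.789ms=1b +315.789ms=1b
3) 631.579ms=2b +315.789ms=1b
4) 947.368ms=3b +947.368ms=3b
5) 1894.737ms=6b +947.368ms=3b
6) 2842.105ms=9b +947.368ms=3b
Σ=12b of 12 (190bpm 6/8) — PASS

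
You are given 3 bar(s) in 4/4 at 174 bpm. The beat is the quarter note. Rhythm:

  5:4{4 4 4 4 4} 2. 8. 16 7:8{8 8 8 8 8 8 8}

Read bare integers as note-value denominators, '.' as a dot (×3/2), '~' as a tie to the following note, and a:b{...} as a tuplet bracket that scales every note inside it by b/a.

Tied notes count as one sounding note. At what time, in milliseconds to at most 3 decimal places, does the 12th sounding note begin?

1. 0.0ms @ 0 + 275.862ms (4/5)
2. 275.862ms @ 4/5 + 275.862ms (4/5)
3. 551.724ms @ 8/5 + 275.862ms (4/5)
4. 827.586ms @ 12/5 + 275.862ms (4/5)
5. 1103.448ms @ 16/5 + 275.862ms (4/5)
6. 1379.31ms @ 4 + 1034.483ms (3)
7. 2413.793ms @ 7 + 258.621ms (3/4)
8. 2672.414ms @ 31/4 + 86.207ms (1/4)
9. 2758.621ms @ 8 + 197.044ms (4/7)
10. 2955.665ms @ 60/7 + 197.044ms (4/7)
11. 3152.709ms @ 64/7 + 197.044ms (4/7)
12. 3349.754ms @ 68/7 + 197.044ms (4/7)
13. 3546.798ms @ 72/7 + 197.044ms (4/7)
14. 3743.842ms @ 76/7 + 197.044ms (4/7)
15. 3940.887ms @ 80/7 + 197.044ms (4/7)

note 12 onset = 68/7b = 3349.754ms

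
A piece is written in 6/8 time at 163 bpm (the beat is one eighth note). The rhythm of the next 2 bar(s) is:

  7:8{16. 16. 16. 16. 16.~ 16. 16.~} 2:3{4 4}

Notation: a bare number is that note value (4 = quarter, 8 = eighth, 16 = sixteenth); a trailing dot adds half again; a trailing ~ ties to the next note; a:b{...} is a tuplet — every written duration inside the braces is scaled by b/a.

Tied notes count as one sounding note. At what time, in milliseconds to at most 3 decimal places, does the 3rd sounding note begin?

1. 0.0ms @ 0 + 315.513ms (6/7)
2. 315.513ms @ 6/7 + 315.513ms (6/7)
3. 631.025ms @ 12/7 + 315.513ms (6/7)
4. 946.538ms @ 18/7 + 315.513ms (6/7)
5. 1262.051ms @ 24/7 + 631.025ms (12/7)
6. 1893.076ms @ 36/7 + 1419.807ms (27/7)
7. 3312.883ms @ 9 + 1104.294ms (3)

note 3 onset = 12/7b = 631.025ms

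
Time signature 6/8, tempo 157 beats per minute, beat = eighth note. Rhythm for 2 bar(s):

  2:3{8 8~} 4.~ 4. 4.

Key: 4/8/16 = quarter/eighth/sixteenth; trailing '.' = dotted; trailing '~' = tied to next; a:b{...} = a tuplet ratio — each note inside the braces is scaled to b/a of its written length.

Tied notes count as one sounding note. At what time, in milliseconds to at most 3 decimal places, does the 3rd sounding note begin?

note 3 onset = 9b = 3439.49ms

1. 0.0ms @ 0 + 573.248ms (3/2)
2. 573.248ms @ 3/2 + 2866.242ms (15/2)
3. 3439.49ms @ 9 + 1146.497ms (3)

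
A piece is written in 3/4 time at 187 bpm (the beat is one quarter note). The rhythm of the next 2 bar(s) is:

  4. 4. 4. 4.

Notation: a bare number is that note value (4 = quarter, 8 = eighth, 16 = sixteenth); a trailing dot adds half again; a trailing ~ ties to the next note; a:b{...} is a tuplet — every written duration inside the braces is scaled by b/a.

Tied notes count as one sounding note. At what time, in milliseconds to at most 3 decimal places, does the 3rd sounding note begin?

note 3 onset = 3b = 962.567ms

1. 0.0ms @ 0 + 481.283ms (3/2)
2. 481.283ms @ 3/2 + 481.283ms (3/2)
3. 962.567ms @ 3 + 481.283ms (3/2)
4. 1443.85ms @ 9/2 + 481.283ms (3/2)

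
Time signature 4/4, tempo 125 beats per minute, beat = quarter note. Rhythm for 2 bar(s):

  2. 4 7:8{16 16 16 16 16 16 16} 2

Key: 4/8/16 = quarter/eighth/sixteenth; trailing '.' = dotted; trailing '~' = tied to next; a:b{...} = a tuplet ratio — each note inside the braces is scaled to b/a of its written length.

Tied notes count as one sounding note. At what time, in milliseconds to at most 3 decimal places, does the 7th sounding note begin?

1. 0.0ms @ 0 + 1440.0ms (3)
2. 1440.0ms @ 3 + 480.0ms (1)
3. 1920.0ms @ 4 + 137.143ms (2/7)
4. 2057.143ms @ 30/7 + 137.143ms (2/7)
5. 2194.286ms @ 32/7 + 137.143ms (2/7)
6. 2331.429ms @ 34/7 + 137.143ms (2/7)
7. 2468.571ms @ 36/7 + 137.143ms (2/7)
8. 2605.714ms @ 38/7 + 137.143ms (2/7)
9. 2742.857ms @ 40/7 + 137.143ms (2/7)
10. 2880.0ms @ 6 + 960.0ms (2)

note 7 onset = 36/7b = 2468.571ms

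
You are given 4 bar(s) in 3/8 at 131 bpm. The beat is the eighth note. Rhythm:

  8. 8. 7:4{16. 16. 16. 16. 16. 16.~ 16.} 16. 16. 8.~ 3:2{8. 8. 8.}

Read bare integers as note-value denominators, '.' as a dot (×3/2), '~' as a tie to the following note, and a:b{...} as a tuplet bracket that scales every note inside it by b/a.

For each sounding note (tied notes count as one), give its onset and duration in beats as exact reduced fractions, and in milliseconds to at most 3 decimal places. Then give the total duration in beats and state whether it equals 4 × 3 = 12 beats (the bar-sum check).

1) 0.0ms=0b +687.023ms=3/2b
2) 687.023ms=3/2b +687.023ms=3/2b
3) 1374.046ms=3b +196.292ms=3/7b
4) 1570.338ms=24/7b +196.292ms=3/7b
5) 1766.63ms=27/7b +196.292ms=3/7b
6) 1962.923ms=30/7b +196.292ms=3/7b
7) 2159.215ms=33/7b +196.292ms=3/7b
8) 2355.507ms=36/7b +392.585ms=6/7b
9) 2748.092ms=6b +343.511ms=3/4b
10) 3091.603ms=27/4b +343.511ms=3/4b
11) 3435.115ms=15/2b +1145.038ms=5/2b
12) 4580.153ms=10b +458.015ms=1b
13) 5038.168ms=11b +458.015ms=1b
Σ=12b of 12 (131bpm 3/8) — PASS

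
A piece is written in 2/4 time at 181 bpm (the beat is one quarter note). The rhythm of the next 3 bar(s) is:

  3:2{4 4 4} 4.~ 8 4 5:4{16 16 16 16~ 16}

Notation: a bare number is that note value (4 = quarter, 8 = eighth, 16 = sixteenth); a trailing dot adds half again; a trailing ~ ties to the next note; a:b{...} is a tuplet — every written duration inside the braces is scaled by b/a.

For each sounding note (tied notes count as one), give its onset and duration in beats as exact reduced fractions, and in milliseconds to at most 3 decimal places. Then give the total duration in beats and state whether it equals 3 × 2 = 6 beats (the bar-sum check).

1) 0.0ms=0b +220.994ms=2/3b
2) 220.994ms=2/3b +220.994ms=2/3b
3) 441.989ms=4/3b +220.994ms=2/3b
4) 662.983ms=2b +662.983ms=2b
5) 1325.967ms=4b +331.492ms=1b
6) 1657.459ms=5b +66.298ms=1/5b
7) 1723.757ms=26/5b +66.298ms=1/5b
8) 1790.055ms=27/5b +66.298ms=1/5b
9) 1856.354ms=28/5b +132.597ms=2/5b
Σ=6b of 6 (181bpm 2/4) — PASS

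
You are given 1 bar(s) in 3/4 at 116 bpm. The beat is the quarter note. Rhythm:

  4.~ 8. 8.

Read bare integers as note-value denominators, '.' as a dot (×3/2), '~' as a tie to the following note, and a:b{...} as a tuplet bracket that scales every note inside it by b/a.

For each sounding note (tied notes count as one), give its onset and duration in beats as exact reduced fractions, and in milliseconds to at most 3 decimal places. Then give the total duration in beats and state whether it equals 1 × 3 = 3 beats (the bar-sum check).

1) 0.0ms=0b +1163.793ms=9/4b
2) 1163.793ms=9/4b +387.931ms=3/4b
Σ=3b of 3 (116bpm 3/4) — PASS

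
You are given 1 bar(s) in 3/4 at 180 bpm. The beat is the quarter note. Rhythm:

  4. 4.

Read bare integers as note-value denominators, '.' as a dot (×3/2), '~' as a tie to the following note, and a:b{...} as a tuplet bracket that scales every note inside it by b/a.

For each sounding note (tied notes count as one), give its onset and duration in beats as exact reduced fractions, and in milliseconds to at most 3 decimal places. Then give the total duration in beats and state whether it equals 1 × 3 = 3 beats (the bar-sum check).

1) 0.0ms=0b +500.0ms=3/2b
2) 500.0ms=3/2b +500.0ms=3/2b
Σ=3b of 3 (180bpm 3/4) — PASS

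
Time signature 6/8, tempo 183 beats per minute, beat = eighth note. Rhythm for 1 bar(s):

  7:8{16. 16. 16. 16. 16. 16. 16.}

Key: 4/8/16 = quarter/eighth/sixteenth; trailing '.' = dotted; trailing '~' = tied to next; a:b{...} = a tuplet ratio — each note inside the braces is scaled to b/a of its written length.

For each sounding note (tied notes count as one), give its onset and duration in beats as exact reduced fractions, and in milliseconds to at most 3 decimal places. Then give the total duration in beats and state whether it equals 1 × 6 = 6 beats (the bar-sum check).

1) 0.0ms=0b +281.03ms=6/7b
2) 281.03ms=6/7b +281.03ms=6/7b
3) 562.061ms=12/7b +281.03ms=6/7b
4) 843.091ms=18/7b +281.03ms=6/7b
5) 1124.122ms=24/7b +281.03ms=6/7b
6) 1405.152ms=30/7b +281.03ms=6/7b
7) 1686.183ms=36/7b +281.03ms=6/7b
Σ=6b of 6 (183bpm 6/8) — PASS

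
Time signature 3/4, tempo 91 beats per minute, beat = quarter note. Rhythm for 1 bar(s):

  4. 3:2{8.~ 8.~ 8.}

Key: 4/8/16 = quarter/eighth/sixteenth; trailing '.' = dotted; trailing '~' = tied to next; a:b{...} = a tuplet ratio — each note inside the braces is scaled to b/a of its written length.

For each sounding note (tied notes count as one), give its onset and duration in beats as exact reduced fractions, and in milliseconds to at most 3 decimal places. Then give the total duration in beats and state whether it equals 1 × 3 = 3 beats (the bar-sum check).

1) 0.0ms=0b +989.011ms=3/2b
2) 989.011ms=3/2b +989.011ms=3/2b
Σ=3b of 3 (91bpm 3/4) — PASS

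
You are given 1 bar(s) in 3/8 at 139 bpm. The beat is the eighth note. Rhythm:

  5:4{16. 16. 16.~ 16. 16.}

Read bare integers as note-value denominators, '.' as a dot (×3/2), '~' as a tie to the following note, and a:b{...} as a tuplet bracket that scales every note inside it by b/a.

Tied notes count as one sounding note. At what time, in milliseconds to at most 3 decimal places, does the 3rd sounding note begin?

1. 0.0ms @ 0 + 258.993ms (3/5)
2. 258.993ms @ 3/5 + 258.993ms (3/5)
3. 517.986ms @ 6/5 + 517.986ms (6/5)
4. 1035.971ms @ 12/5 + 258.993ms (3/5)

note 3 onset = 6/5b = 517.986ms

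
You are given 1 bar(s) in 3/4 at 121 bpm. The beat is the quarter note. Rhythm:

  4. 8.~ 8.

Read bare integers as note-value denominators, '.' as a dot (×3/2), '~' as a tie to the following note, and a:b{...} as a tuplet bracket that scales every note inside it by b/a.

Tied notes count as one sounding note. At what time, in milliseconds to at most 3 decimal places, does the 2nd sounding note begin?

1. 0.0ms @ 0 + 743.802ms (3/2)
2. 743.802ms @ 3/2 + 743.802ms (3/2)

note 2 onset = 3/2b = 743.802ms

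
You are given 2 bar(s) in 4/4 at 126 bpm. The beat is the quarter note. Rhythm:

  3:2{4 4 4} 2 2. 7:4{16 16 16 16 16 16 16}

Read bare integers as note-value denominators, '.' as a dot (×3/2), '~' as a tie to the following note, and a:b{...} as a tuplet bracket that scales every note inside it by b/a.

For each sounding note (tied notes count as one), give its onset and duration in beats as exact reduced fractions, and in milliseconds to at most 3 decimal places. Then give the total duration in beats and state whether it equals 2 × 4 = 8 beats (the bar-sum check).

1) 0.0ms=0b +317.46ms=2/3b
2) 317.46ms=2/3b +317.46ms=2/3b
3) 634.921ms=4/3b +317.46ms=2/3b
4) 952.381ms=2b +952.381ms=2b
5) 1904.762ms=4b +1428.571ms=3b
6) 3333.333ms=7b +68.027ms=1/7b
7) 3401.361ms=50/7b +68.027ms=1/7b
8) 3469.388ms=51/7b +68.027ms=1/7b
9) 3537.415ms=52/7b +68.027ms=1/7b
10) 3605.442ms=53/7b +68.027ms=1/7b
11) 3673.469ms=54/7b +68.027ms=1/7b
12) 3741.497ms=55/7b +68.027ms=1/7b
Σ=8b of 8 (126bpm 4/4) — PASS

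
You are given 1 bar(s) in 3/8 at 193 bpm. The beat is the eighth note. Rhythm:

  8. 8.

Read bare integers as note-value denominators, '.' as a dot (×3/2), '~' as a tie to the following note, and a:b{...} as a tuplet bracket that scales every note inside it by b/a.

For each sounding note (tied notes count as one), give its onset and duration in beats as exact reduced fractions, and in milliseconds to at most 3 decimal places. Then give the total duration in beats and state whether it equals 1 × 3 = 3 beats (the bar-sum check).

1) 0.0ms=0b +466.321ms=3/2b
2) 466.321ms=3/2b +466.321ms=3/2b
Σ=3b of 3 (193bpm 3/8) — PASS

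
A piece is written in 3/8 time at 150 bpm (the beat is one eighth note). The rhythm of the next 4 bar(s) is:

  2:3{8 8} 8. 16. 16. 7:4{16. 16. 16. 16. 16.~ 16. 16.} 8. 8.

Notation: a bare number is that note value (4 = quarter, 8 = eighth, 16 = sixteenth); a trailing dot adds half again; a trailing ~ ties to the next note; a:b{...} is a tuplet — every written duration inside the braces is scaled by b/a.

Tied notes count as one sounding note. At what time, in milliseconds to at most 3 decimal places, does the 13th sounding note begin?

note 13 onset = 21/2b = 4200.0ms

1. 0.0ms @ 0 + 600.0ms (3/2)
2. 600.0ms @ 3/2 + 600.0ms (3/2)
3. 1200.0ms @ 3 + 600.0ms (3/2)
4. 1800.0ms @ 9/2 + 300.0ms (3/4)
5. 2100.0ms @ 21/4 + 300.0ms (3/4)
6. 2400.0ms @ 6 + 171.429ms (3/7)
7. 2571.429ms @ 45/7 + 171.429ms (3/7)
8. 2742.857ms @ 48/7 + 171.429ms (3/7)
9. 2914.286ms @ 51/7 + 171.429ms (3/7)
10. 3085.714ms @ 54/7 + 342.857ms (6/7)
11. 3428.571ms @ 60/7 + 171.429ms (3/7)
12. 3600.0ms @ 9 + 600.0ms (3/2)
13. 4200.0ms @ 21/2 + 600.0ms (3/2)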